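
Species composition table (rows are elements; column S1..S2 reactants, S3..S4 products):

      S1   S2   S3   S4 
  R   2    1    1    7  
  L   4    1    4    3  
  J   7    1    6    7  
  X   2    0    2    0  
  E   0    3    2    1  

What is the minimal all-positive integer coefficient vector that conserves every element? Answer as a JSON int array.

Coefficients: [4, 3, 4, 1]

R: 4·2+3·1 = 11 | 4·1+1·7 = 11
L: 4·4+3·1 = 19 | 4·4+1·3 = 19
J: 4·7+3·1 = 31 | 4·6+1·7 = 31
X: 4·2+3·0 = 8 | 4·2+1·0 = 8
E: 4·0+3·3 = 9 | 4·2+1·1 = 9
gcd(4,3,4,1) = 1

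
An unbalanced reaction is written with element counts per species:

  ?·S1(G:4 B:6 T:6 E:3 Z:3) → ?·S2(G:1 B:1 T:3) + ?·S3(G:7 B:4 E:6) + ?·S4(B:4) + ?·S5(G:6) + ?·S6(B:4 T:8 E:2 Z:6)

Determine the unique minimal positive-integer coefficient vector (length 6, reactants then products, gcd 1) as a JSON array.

Coefficients: [6, 4, 2, 3, 1, 3]

G: 6·4 = 24 | 4·1+2·7+3·0+1·6+3·0 = 24
B: 6·6 = 36 | 4·1+2·4+3·4+1·0+3·4 = 36
T: 6·6 = 36 | 4·3+2·0+3·0+1·0+3·8 = 36
E: 6·3 = 18 | 4·0+2·6+3·0+1·0+3·2 = 18
Z: 6·3 = 18 | 4·0+2·0+3·0+1·0+3·6 = 18
gcd(6,4,2,3,1,3) = 1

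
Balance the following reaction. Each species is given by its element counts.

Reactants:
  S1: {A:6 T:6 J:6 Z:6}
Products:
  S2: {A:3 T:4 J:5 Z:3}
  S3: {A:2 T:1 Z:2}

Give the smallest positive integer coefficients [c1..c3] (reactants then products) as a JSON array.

Coefficients: [5, 6, 6]

A: 5·6 = 30 | 6·3+6·2 = 30
T: 5·6 = 30 | 6·4+6·1 = 30
J: 5·6 = 30 | 6·5+6·0 = 30
Z: 5·6 = 30 | 6·3+6·2 = 30
gcd(5,6,6) = 1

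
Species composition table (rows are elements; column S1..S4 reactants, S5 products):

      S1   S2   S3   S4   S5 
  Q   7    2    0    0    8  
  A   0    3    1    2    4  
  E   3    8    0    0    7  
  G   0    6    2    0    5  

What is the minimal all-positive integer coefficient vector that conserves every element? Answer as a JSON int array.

Coefficients: [4, 2, 4, 3, 4]

Q: 4·7+2·2+4·0+3·0 = 32 | 4·8 = 32
A: 4·0+2·3+4·1+3·2 = 16 | 4·4 = 16
E: 4·3+2·8+4·0+3·0 = 28 | 4·7 = 28
G: 4·0+2·6+4·2+3·0 = 20 | 4·5 = 20
gcd(4,2,4,3,4) = 1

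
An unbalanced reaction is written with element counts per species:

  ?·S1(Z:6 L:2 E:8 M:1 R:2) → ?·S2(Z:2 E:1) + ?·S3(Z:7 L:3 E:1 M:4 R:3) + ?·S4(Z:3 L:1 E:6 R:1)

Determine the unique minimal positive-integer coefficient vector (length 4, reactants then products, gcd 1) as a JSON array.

Coefficients: [4, 1, 1, 5]

Z: 4·6 = 24 | 1·2+1·7+5·3 = 24
L: 4·2 = 8 | 1·0+1·3+5·1 = 8
E: 4·8 = 32 | 1·1+1·1+5·6 = 32
M: 4·1 = 4 | 1·0+1·4+5·0 = 4
R: 4·2 = 8 | 1·0+1·3+5·1 = 8
gcd(4,1,1,5) = 1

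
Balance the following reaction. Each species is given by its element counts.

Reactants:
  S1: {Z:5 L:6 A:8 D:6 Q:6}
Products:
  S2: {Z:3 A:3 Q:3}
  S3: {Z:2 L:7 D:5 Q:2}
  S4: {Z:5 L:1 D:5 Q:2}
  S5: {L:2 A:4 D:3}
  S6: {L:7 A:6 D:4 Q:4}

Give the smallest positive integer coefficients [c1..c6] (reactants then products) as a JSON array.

Z: 6·5 = 30 | 6·3+1·2+2·5+3·0+3·0 = 30
L: 6·6 = 36 | 6·0+1·7+2·1+3·2+3·7 = 36
A: 6·8 = 48 | 6·3+1·0+2·0+3·4+3·6 = 48
D: 6·6 = 36 | 6·0+1·5+2·5+3·3+3·4 = 36
Q: 6·6 = 36 | 6·3+1·2+2·2+3·0+3·4 = 36
gcd(6,6,1,2,3,3) = 1

Coefficients: [6, 6, 1, 2, 3, 3]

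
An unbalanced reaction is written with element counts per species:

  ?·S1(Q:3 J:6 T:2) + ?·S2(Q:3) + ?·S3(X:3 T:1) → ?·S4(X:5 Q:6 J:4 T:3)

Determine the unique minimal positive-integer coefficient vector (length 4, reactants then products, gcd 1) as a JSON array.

Coefficients: [2, 4, 5, 3]

X: 2·0+4·0+5·3 = 15 | 3·5 = 15
Q: 2·3+4·3+5·0 = 18 | 3·6 = 18
J: 2·6+4·0+5·0 = 12 | 3·4 = 12
T: 2·2+4·0+5·1 = 9 | 3·3 = 9
gcd(2,4,5,3) = 1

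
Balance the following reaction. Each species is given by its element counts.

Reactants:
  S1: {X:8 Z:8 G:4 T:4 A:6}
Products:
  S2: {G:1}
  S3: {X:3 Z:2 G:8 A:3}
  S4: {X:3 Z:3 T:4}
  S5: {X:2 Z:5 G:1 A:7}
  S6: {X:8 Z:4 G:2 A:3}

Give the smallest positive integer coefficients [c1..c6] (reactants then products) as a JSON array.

Coefficients: [5, 5, 1, 5, 3, 2]

X: 5·8 = 40 | 5·0+1·3+5·3+3·2+2·8 = 40
Z: 5·8 = 40 | 5·0+1·2+5·3+3·5+2·4 = 40
G: 5·4 = 20 | 5·1+1·8+5·0+3·1+2·2 = 20
T: 5·4 = 20 | 5·0+1·0+5·4+3·0+2·0 = 20
A: 5·6 = 30 | 5·0+1·3+5·0+3·7+2·3 = 30
gcd(5,5,1,5,3,2) = 1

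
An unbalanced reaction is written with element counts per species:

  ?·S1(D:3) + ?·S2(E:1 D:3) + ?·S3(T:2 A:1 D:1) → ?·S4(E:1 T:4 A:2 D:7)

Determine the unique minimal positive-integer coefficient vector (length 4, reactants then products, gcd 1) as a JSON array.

Coefficients: [2, 3, 6, 3]

E: 2·0+3·1+6·0 = 3 | 3·1 = 3
T: 2·0+3·0+6·2 = 12 | 3·4 = 12
A: 2·0+3·0+6·1 = 6 | 3·2 = 6
D: 2·3+3·3+6·1 = 21 | 3·7 = 21
gcd(2,3,6,3) = 1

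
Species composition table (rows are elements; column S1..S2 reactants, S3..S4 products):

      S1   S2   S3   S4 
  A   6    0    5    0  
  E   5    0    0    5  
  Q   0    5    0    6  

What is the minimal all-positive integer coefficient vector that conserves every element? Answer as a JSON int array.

Coefficients: [5, 6, 6, 5]

A: 5·6+6·0 = 30 | 6·5+5·0 = 30
E: 5·5+6·0 = 25 | 6·0+5·5 = 25
Q: 5·0+6·5 = 30 | 6·0+5·6 = 30
gcd(5,6,6,5) = 1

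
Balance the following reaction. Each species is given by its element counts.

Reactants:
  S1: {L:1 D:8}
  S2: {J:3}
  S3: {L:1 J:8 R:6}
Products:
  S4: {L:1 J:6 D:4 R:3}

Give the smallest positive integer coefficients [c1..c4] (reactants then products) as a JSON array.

L: 3·1+4·0+3·1 = 6 | 6·1 = 6
J: 3·0+4·3+3·8 = 36 | 6·6 = 36
D: 3·8+4·0+3·0 = 24 | 6·4 = 24
R: 3·0+4·0+3·6 = 18 | 6·3 = 18
gcd(3,4,3,6) = 1

Coefficients: [3, 4, 3, 6]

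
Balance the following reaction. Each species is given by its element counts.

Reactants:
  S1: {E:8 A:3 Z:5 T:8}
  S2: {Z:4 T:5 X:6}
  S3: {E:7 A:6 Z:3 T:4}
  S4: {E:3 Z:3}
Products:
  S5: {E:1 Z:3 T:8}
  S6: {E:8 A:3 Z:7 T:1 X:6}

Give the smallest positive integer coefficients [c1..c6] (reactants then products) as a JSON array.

Coefficients: [3, 5, 1, 5, 6, 5]

E: 3·8+5·0+1·7+5·3 = 46 | 6·1+5·8 = 46
A: 3·3+5·0+1·6+5·0 = 15 | 6·0+5·3 = 15
Z: 3·5+5·4+1·3+5·3 = 53 | 6·3+5·7 = 53
T: 3·8+5·5+1·4+5·0 = 53 | 6·8+5·1 = 53
X: 3·0+5·6+1·0+5·0 = 30 | 6·0+5·6 = 30
gcd(3,5,1,5,6,5) = 1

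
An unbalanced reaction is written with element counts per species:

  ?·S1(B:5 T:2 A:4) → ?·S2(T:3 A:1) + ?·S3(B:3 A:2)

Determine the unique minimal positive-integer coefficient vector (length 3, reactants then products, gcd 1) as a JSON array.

B: 3·5 = 15 | 2·0+5·3 = 15
T: 3·2 = 6 | 2·3+5·0 = 6
A: 3·4 = 12 | 2·1+5·2 = 12
gcd(3,2,5) = 1

Coefficients: [3, 2, 5]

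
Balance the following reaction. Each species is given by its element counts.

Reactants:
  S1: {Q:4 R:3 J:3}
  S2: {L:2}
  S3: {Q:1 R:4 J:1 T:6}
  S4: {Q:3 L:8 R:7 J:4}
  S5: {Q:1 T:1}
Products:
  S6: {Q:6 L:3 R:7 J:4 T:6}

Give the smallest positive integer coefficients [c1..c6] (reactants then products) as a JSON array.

Q: 3·4+2·0+3·1+1·3+6·1 = 24 | 4·6 = 24
L: 3·0+2·2+3·0+1·8+6·0 = 12 | 4·3 = 12
R: 3·3+2·0+3·4+1·7+6·0 = 28 | 4·7 = 28
J: 3·3+2·0+3·1+1·4+6·0 = 16 | 4·4 = 16
T: 3·0+2·0+3·6+1·0+6·1 = 24 | 4·6 = 24
gcd(3,2,3,1,6,4) = 1

Coefficients: [3, 2, 3, 1, 6, 4]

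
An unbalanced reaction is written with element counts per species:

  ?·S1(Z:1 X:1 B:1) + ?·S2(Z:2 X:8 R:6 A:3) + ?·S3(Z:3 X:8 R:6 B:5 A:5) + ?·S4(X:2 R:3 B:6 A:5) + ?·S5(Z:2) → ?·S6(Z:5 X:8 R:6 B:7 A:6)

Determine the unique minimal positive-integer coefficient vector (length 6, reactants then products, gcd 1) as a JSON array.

Z: 4·1+1·2+1·3+2·0+3·2 = 15 | 3·5 = 15
X: 4·1+1·8+1·8+2·2+3·0 = 24 | 3·8 = 24
R: 4·0+1·6+1·6+2·3+3·0 = 18 | 3·6 = 18
B: 4·1+1·0+1·5+2·6+3·0 = 21 | 3·7 = 21
A: 4·0+1·3+1·5+2·5+3·0 = 18 | 3·6 = 18
gcd(4,1,1,2,3,3) = 1

Coefficients: [4, 1, 1, 2, 3, 3]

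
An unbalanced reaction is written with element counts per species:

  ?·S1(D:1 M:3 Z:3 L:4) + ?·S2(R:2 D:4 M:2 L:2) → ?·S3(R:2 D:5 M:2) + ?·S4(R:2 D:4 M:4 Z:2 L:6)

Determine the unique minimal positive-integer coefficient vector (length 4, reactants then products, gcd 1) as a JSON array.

R: 2·0+5·2 = 10 | 2·2+3·2 = 10
D: 2·1+5·4 = 22 | 2·5+3·4 = 22
M: 2·3+5·2 = 16 | 2·2+3·4 = 16
Z: 2·3+5·0 = 6 | 2·0+3·2 = 6
L: 2·4+5·2 = 18 | 2·0+3·6 = 18
gcd(2,5,2,3) = 1

Coefficients: [2, 5, 2, 3]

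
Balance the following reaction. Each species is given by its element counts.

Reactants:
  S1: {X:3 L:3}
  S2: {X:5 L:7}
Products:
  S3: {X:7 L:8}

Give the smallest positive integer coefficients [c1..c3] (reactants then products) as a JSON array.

X: 3·3+1·5 = 14 | 2·7 = 14
L: 3·3+1·7 = 16 | 2·8 = 16
gcd(3,1,2) = 1

Coefficients: [3, 1, 2]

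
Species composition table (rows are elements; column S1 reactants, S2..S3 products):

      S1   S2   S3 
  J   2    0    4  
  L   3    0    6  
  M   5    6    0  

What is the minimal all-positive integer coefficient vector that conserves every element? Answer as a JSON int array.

J: 6·2 = 12 | 5·0+3·4 = 12
L: 6·3 = 18 | 5·0+3·6 = 18
M: 6·5 = 30 | 5·6+3·0 = 30
gcd(6,5,3) = 1

Coefficients: [6, 5, 3]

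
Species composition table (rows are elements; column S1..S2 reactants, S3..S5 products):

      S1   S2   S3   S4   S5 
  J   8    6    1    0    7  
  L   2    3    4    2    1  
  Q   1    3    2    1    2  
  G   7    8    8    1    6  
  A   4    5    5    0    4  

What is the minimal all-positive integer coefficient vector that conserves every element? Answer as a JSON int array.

Coefficients: [1, 6, 2, 3, 6]

J: 1·8+6·6 = 44 | 2·1+3·0+6·7 = 44
L: 1·2+6·3 = 20 | 2·4+3·2+6·1 = 20
Q: 1·1+6·3 = 19 | 2·2+3·1+6·2 = 19
G: 1·7+6·8 = 55 | 2·8+3·1+6·6 = 55
A: 1·4+6·5 = 34 | 2·5+3·0+6·4 = 34
gcd(1,6,2,3,6) = 1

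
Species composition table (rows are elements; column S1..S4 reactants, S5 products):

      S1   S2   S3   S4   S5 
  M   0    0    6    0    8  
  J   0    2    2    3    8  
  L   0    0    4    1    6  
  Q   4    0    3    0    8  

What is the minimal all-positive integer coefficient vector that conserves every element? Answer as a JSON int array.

M: 3·0+5·0+4·6+2·0 = 24 | 3·8 = 24
J: 3·0+5·2+4·2+2·3 = 24 | 3·8 = 24
L: 3·0+5·0+4·4+2·1 = 18 | 3·6 = 18
Q: 3·4+5·0+4·3+2·0 = 24 | 3·8 = 24
gcd(3,5,4,2,3) = 1

Coefficients: [3, 5, 4, 2, 3]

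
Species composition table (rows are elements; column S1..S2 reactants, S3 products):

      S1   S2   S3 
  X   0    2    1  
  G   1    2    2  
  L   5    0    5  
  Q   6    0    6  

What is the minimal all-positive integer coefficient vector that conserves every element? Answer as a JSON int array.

X: 2·0+1·2 = 2 | 2·1 = 2
G: 2·1+1·2 = 4 | 2·2 = 4
L: 2·5+1·0 = 10 | 2·5 = 10
Q: 2·6+1·0 = 12 | 2·6 = 12
gcd(2,1,2) = 1

Coefficients: [2, 1, 2]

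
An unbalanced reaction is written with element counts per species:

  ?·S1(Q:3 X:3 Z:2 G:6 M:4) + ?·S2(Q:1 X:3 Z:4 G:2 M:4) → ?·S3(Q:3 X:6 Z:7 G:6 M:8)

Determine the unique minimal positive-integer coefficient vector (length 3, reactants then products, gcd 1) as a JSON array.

Q: 1·3+3·1 = 6 | 2·3 = 6
X: 1·3+3·3 = 12 | 2·6 = 12
Z: 1·2+3·4 = 14 | 2·7 = 14
G: 1·6+3·2 = 12 | 2·6 = 12
M: 1·4+3·4 = 16 | 2·8 = 16
gcd(1,3,2) = 1

Coefficients: [1, 3, 2]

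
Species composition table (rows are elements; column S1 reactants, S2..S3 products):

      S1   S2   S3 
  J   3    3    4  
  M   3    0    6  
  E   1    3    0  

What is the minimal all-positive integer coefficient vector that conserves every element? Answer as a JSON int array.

Coefficients: [6, 2, 3]

J: 6·3 = 18 | 2·3+3·4 = 18
M: 6·3 = 18 | 2·0+3·6 = 18
E: 6·1 = 6 | 2·3+3·0 = 6
gcd(6,2,3) = 1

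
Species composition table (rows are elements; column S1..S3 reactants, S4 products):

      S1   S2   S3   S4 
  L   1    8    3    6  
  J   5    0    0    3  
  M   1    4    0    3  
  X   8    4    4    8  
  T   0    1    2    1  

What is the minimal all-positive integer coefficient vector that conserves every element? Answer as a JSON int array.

Coefficients: [3, 3, 1, 5]

L: 3·1+3·8+1·3 = 30 | 5·6 = 30
J: 3·5+3·0+1·0 = 15 | 5·3 = 15
M: 3·1+3·4+1·0 = 15 | 5·3 = 15
X: 3·8+3·4+1·4 = 40 | 5·8 = 40
T: 3·0+3·1+1·2 = 5 | 5·1 = 5
gcd(3,3,1,5) = 1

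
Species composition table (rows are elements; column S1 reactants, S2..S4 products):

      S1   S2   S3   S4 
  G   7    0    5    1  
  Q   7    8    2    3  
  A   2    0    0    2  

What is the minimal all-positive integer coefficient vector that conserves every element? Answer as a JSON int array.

Coefficients: [5, 1, 6, 5]

G: 5·7 = 35 | 1·0+6·5+5·1 = 35
Q: 5·7 = 35 | 1·8+6·2+5·3 = 35
A: 5·2 = 10 | 1·0+6·0+5·2 = 10
gcd(5,1,6,5) = 1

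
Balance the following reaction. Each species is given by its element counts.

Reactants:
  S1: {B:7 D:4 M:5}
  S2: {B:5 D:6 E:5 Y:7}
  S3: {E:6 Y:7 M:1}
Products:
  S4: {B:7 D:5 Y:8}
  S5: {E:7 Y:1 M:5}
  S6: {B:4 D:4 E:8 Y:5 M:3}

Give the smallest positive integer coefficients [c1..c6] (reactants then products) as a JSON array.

B: 5·7+3·5+6·0 = 50 | 6·7+5·0+2·4 = 50
D: 5·4+3·6+6·0 = 38 | 6·5+5·0+2·4 = 38
E: 5·0+3·5+6·6 = 51 | 6·0+5·7+2·8 = 51
Y: 5·0+3·7+6·7 = 63 | 6·8+5·1+2·5 = 63
M: 5·5+3·0+6·1 = 31 | 6·0+5·5+2·3 = 31
gcd(5,3,6,6,5,2) = 1

Coefficients: [5, 3, 6, 6, 5, 2]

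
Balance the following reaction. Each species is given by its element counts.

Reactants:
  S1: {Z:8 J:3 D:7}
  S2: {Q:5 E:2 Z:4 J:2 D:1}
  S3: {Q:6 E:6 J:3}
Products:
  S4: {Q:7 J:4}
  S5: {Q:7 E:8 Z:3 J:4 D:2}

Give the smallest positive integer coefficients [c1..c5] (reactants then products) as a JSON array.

Coefficients: [1, 1, 5, 1, 4]

Q: 1·0+1·5+5·6 = 35 | 1·7+4·7 = 35
E: 1·0+1·2+5·6 = 32 | 1·0+4·8 = 32
Z: 1·8+1·4+5·0 = 12 | 1·0+4·3 = 12
J: 1·3+1·2+5·3 = 20 | 1·4+4·4 = 20
D: 1·7+1·1+5·0 = 8 | 1·0+4·2 = 8
gcd(1,1,5,1,4) = 1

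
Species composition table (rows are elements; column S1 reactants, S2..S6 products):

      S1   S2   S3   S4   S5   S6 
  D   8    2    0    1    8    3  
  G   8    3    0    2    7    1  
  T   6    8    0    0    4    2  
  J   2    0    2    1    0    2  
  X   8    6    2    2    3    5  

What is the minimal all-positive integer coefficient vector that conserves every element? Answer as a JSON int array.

Coefficients: [6, 2, 1, 6, 4, 2]

D: 6·8 = 48 | 2·2+1·0+6·1+4·8+2·3 = 48
G: 6·8 = 48 | 2·3+1·0+6·2+4·7+2·1 = 48
T: 6·6 = 36 | 2·8+1·0+6·0+4·4+2·2 = 36
J: 6·2 = 12 | 2·0+1·2+6·1+4·0+2·2 = 12
X: 6·8 = 48 | 2·6+1·2+6·2+4·3+2·5 = 48
gcd(6,2,1,6,4,2) = 1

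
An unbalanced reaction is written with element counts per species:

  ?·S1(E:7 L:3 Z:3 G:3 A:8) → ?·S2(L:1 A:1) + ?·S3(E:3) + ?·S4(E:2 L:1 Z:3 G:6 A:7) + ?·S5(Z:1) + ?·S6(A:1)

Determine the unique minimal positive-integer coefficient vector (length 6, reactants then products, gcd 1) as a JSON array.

Coefficients: [2, 5, 4, 1, 3, 4]

E: 2·7 = 14 | 5·0+4·3+1·2+3·0+4·0 = 14
L: 2·3 = 6 | 5·1+4·0+1·1+3·0+4·0 = 6
Z: 2·3 = 6 | 5·0+4·0+1·3+3·1+4·0 = 6
G: 2·3 = 6 | 5·0+4·0+1·6+3·0+4·0 = 6
A: 2·8 = 16 | 5·1+4·0+1·7+3·0+4·1 = 16
gcd(2,5,4,1,3,4) = 1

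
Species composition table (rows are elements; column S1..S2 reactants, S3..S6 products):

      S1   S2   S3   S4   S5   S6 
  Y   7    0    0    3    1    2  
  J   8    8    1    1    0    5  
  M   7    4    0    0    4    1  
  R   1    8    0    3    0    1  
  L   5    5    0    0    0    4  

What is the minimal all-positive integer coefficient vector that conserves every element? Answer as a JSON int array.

Coefficients: [3, 1, 5, 2, 5, 5]

Y: 3·7+1·0 = 21 | 5·0+2·3+5·1+5·2 = 21
J: 3·8+1·8 = 32 | 5·1+2·1+5·0+5·5 = 32
M: 3·7+1·4 = 25 | 5·0+2·0+5·4+5·1 = 25
R: 3·1+1·8 = 11 | 5·0+2·3+5·0+5·1 = 11
L: 3·5+1·5 = 20 | 5·0+2·0+5·0+5·4 = 20
gcd(3,1,5,2,5,5) = 1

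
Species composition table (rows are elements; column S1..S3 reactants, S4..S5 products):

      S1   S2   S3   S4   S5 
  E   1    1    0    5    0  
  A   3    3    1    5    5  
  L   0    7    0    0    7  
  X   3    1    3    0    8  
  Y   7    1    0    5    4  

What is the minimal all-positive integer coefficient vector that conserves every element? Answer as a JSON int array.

E: 2·1+3·1+5·0 = 5 | 1·5+3·0 = 5
A: 2·3+3·3+5·1 = 20 | 1·5+3·5 = 20
L: 2·0+3·7+5·0 = 21 | 1·0+3·7 = 21
X: 2·3+3·1+5·3 = 24 | 1·0+3·8 = 24
Y: 2·7+3·1+5·0 = 17 | 1·5+3·4 = 17
gcd(2,3,5,1,3) = 1

Coefficients: [2, 3, 5, 1, 3]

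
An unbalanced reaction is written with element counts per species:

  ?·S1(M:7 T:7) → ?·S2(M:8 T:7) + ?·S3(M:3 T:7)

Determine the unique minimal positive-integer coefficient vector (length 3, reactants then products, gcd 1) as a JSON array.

Coefficients: [5, 4, 1]

M: 5·7 = 35 | 4·8+1·3 = 35
T: 5·7 = 35 | 4·7+1·7 = 35
gcd(5,4,1) = 1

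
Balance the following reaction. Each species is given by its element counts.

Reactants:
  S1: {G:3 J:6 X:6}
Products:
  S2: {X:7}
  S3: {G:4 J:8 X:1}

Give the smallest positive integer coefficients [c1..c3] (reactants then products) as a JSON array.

Coefficients: [4, 3, 3]

G: 4·3 = 12 | 3·0+3·4 = 12
J: 4·6 = 24 | 3·0+3·8 = 24
X: 4·6 = 24 | 3·7+3·1 = 24
gcd(4,3,3) = 1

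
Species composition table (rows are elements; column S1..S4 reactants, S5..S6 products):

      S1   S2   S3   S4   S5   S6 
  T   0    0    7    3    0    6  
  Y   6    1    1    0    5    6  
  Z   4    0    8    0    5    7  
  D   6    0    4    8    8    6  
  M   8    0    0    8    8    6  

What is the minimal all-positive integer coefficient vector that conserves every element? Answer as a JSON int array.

T: 6·0+5·0+3·7+1·3 = 24 | 4·0+4·6 = 24
Y: 6·6+5·1+3·1+1·0 = 44 | 4·5+4·6 = 44
Z: 6·4+5·0+3·8+1·0 = 48 | 4·5+4·7 = 48
D: 6·6+5·0+3·4+1·8 = 56 | 4·8+4·6 = 56
M: 6·8+5·0+3·0+1·8 = 56 | 4·8+4·6 = 56
gcd(6,5,3,1,4,4) = 1

Coefficients: [6, 5, 3, 1, 4, 4]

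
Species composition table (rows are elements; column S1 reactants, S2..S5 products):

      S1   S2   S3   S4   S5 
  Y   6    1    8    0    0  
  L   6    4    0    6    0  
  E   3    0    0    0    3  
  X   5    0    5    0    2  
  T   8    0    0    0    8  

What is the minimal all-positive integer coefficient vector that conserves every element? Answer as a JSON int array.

Y: 5·6 = 30 | 6·1+3·8+1·0+5·0 = 30
L: 5·6 = 30 | 6·4+3·0+1·6+5·0 = 30
E: 5·3 = 15 | 6·0+3·0+1·0+5·3 = 15
X: 5·5 = 25 | 6·0+3·5+1·0+5·2 = 25
T: 5·8 = 40 | 6·0+3·0+1·0+5·8 = 40
gcd(5,6,3,1,5) = 1

Coefficients: [5, 6, 3, 1, 5]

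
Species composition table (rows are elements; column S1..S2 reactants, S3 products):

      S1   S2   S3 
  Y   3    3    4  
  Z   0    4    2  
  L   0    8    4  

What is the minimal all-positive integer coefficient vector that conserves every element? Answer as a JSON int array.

Y: 5·3+3·3 = 24 | 6·4 = 24
Z: 5·0+3·4 = 12 | 6·2 = 12
L: 5·0+3·8 = 24 | 6·4 = 24
gcd(5,3,6) = 1

Coefficients: [5, 3, 6]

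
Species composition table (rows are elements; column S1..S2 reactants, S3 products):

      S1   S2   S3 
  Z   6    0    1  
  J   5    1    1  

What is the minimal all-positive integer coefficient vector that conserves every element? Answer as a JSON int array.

Coefficients: [1, 1, 6]

Z: 1·6+1·0 = 6 | 6·1 = 6
J: 1·5+1·1 = 6 | 6·1 = 6
gcd(1,1,6) = 1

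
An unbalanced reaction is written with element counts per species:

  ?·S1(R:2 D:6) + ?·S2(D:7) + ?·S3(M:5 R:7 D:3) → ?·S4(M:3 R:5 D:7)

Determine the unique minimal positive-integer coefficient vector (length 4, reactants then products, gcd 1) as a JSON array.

M: 2·0+2·0+3·5 = 15 | 5·3 = 15
R: 2·2+2·0+3·7 = 25 | 5·5 = 25
D: 2·6+2·7+3·3 = 35 | 5·7 = 35
gcd(2,2,3,5) = 1

Coefficients: [2, 2, 3, 5]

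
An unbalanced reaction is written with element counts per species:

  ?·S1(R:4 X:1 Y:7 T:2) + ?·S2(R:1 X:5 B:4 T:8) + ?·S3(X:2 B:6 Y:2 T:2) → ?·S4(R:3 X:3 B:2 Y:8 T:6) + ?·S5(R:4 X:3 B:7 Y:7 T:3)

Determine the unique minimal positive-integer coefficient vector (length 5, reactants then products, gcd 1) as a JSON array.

Coefficients: [6, 1, 5, 3, 4]

R: 6·4+1·1+5·0 = 25 | 3·3+4·4 = 25
X: 6·1+1·5+5·2 = 21 | 3·3+4·3 = 21
B: 6·0+1·4+5·6 = 34 | 3·2+4·7 = 34
Y: 6·7+1·0+5·2 = 52 | 3·8+4·7 = 52
T: 6·2+1·8+5·2 = 30 | 3·6+4·3 = 30
gcd(6,1,5,3,4) = 1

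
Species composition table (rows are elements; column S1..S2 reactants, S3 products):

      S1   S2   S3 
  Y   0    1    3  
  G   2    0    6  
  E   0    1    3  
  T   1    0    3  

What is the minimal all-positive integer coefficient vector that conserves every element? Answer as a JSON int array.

Y: 3·0+3·1 = 3 | 1·3 = 3
G: 3·2+3·0 = 6 | 1·6 = 6
E: 3·0+3·1 = 3 | 1·3 = 3
T: 3·1+3·0 = 3 | 1·3 = 3
gcd(3,3,1) = 1

Coefficients: [3, 3, 1]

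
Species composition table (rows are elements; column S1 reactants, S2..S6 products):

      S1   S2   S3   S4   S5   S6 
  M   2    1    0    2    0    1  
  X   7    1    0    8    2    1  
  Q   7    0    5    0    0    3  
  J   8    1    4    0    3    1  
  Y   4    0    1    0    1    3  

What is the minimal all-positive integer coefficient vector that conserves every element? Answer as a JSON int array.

M: 6·2 = 12 | 2·1+6·0+3·2+6·0+4·1 = 12
X: 6·7 = 42 | 2·1+6·0+3·8+6·2+4·1 = 42
Q: 6·7 = 42 | 2·0+6·5+3·0+6·0+4·3 = 42
J: 6·8 = 48 | 2·1+6·4+3·0+6·3+4·1 = 48
Y: 6·4 = 24 | 2·0+6·1+3·0+6·1+4·3 = 24
gcd(6,2,6,3,6,4) = 1

Coefficients: [6, 2, 6, 3, 6, 4]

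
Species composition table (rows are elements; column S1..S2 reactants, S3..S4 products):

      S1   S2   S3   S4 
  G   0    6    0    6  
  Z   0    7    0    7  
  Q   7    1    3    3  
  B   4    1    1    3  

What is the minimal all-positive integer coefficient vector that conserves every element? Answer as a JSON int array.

G: 4·0+5·6 = 30 | 6·0+5·6 = 30
Z: 4·0+5·7 = 35 | 6·0+5·7 = 35
Q: 4·7+5·1 = 33 | 6·3+5·3 = 33
B: 4·4+5·1 = 21 | 6·1+5·3 = 21
gcd(4,5,6,5) = 1

Coefficients: [4, 5, 6, 5]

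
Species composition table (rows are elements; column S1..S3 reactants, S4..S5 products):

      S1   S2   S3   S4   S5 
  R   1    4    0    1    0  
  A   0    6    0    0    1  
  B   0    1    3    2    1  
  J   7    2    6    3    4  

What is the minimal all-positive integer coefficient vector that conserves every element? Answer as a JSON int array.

Coefficients: [1, 1, 5, 5, 6]

R: 1·1+1·4+5·0 = 5 | 5·1+6·0 = 5
A: 1·0+1·6+5·0 = 6 | 5·0+6·1 = 6
B: 1·0+1·1+5·3 = 16 | 5·2+6·1 = 16
J: 1·7+1·2+5·6 = 39 | 5·3+6·4 = 39
gcd(1,1,5,5,6) = 1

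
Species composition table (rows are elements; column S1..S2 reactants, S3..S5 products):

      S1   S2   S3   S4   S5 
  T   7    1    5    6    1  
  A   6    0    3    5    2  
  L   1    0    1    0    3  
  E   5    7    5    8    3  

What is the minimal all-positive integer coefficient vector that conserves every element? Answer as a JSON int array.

Coefficients: [6, 4, 3, 5, 1]

T: 6·7+4·1 = 46 | 3·5+5·6+1·1 = 46
A: 6·6+4·0 = 36 | 3·3+5·5+1·2 = 36
L: 6·1+4·0 = 6 | 3·1+5·0+1·3 = 6
E: 6·5+4·7 = 58 | 3·5+5·8+1·3 = 58
gcd(6,4,3,5,1) = 1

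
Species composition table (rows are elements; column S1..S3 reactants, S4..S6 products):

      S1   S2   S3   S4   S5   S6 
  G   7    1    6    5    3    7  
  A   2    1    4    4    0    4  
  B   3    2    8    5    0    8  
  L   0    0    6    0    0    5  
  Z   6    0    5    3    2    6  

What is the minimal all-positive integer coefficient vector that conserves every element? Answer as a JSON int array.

Coefficients: [3, 2, 5, 1, 2, 6]

G: 3·7+2·1+5·6 = 53 | 1·5+2·3+6·7 = 53
A: 3·2+2·1+5·4 = 28 | 1·4+2·0+6·4 = 28
B: 3·3+2·2+5·8 = 53 | 1·5+2·0+6·8 = 53
L: 3·0+2·0+5·6 = 30 | 1·0+2·0+6·5 = 30
Z: 3·6+2·0+5·5 = 43 | 1·3+2·2+6·6 = 43
gcd(3,2,5,1,2,6) = 1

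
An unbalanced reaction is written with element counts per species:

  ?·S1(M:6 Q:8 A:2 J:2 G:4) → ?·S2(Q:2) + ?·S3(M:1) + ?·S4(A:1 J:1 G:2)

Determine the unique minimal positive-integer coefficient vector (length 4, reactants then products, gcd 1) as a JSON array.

M: 1·6 = 6 | 4·0+6·1+2·0 = 6
Q: 1·8 = 8 | 4·2+6·0+2·0 = 8
A: 1·2 = 2 | 4·0+6·0+2·1 = 2
J: 1·2 = 2 | 4·0+6·0+2·1 = 2
G: 1·4 = 4 | 4·0+6·0+2·2 = 4
gcd(1,4,6,2) = 1

Coefficients: [1, 4, 6, 2]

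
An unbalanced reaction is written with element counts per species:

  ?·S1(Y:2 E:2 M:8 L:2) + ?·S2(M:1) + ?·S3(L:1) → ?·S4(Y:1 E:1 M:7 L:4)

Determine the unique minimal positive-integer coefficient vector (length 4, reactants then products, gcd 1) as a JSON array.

Y: 1·2+6·0+6·0 = 2 | 2·1 = 2
E: 1·2+6·0+6·0 = 2 | 2·1 = 2
M: 1·8+6·1+6·0 = 14 | 2·7 = 14
L: 1·2+6·0+6·1 = 8 | 2·4 = 8
gcd(1,6,6,2) = 1

Coefficients: [1, 6, 6, 2]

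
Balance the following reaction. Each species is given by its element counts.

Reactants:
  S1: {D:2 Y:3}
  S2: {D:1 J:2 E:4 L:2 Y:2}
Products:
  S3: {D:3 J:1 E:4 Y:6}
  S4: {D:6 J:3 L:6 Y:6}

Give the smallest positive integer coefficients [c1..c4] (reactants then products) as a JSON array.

Coefficients: [6, 3, 3, 1]

D: 6·2+3·1 = 15 | 3·3+1·6 = 15
J: 6·0+3·2 = 6 | 3·1+1·3 = 6
E: 6·0+3·4 = 12 | 3·4+1·0 = 12
L: 6·0+3·2 = 6 | 3·0+1·6 = 6
Y: 6·3+3·2 = 24 | 3·6+1·6 = 24
gcd(6,3,3,1) = 1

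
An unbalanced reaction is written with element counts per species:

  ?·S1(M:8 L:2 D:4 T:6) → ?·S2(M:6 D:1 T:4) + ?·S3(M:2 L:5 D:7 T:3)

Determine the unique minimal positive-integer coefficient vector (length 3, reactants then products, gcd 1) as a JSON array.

M: 5·8 = 40 | 6·6+2·2 = 40
L: 5·2 = 10 | 6·0+2·5 = 10
D: 5·4 = 20 | 6·1+2·7 = 20
T: 5·6 = 30 | 6·4+2·3 = 30
gcd(5,6,2) = 1

Coefficients: [5, 6, 2]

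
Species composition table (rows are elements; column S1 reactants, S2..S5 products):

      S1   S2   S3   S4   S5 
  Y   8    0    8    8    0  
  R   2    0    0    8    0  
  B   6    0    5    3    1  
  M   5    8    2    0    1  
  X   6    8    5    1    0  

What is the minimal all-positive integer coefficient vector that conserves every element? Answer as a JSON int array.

Coefficients: [4, 1, 3, 1, 6]

Y: 4·8 = 32 | 1·0+3·8+1·8+6·0 = 32
R: 4·2 = 8 | 1·0+3·0+1·8+6·0 = 8
B: 4·6 = 24 | 1·0+3·5+1·3+6·1 = 24
M: 4·5 = 20 | 1·8+3·2+1·0+6·1 = 20
X: 4·6 = 24 | 1·8+3·5+1·1+6·0 = 24
gcd(4,1,3,1,6) = 1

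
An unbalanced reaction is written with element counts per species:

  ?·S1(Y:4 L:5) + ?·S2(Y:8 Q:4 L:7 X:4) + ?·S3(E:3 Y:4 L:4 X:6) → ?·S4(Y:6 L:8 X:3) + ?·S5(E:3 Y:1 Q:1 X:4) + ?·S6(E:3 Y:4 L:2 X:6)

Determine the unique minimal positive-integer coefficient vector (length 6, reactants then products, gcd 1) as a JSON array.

Coefficients: [1, 1, 6, 4, 4, 2]

E: 1·0+1·0+6·3 = 18 | 4·0+4·3+2·3 = 18
Y: 1·4+1·8+6·4 = 36 | 4·6+4·1+2·4 = 36
Q: 1·0+1·4+6·0 = 4 | 4·0+4·1+2·0 = 4
L: 1·5+1·7+6·4 = 36 | 4·8+4·0+2·2 = 36
X: 1·0+1·4+6·6 = 40 | 4·3+4·4+2·6 = 40
gcd(1,1,6,4,4,2) = 1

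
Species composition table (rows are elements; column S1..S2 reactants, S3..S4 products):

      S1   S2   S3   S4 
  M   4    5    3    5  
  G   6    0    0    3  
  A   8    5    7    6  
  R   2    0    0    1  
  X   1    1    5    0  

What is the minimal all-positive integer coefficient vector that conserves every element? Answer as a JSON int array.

Coefficients: [2, 3, 1, 4]

M: 2·4+3·5 = 23 | 1·3+4·5 = 23
G: 2·6+3·0 = 12 | 1·0+4·3 = 12
A: 2·8+3·5 = 31 | 1·7+4·6 = 31
R: 2·2+3·0 = 4 | 1·0+4·1 = 4
X: 2·1+3·1 = 5 | 1·5+4·0 = 5
gcd(2,3,1,4) = 1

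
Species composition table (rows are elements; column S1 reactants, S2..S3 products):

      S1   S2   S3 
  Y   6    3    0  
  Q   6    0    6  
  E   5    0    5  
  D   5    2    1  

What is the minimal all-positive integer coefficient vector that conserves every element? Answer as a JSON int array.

Y: 1·6 = 6 | 2·3+1·0 = 6
Q: 1·6 = 6 | 2·0+1·6 = 6
E: 1·5 = 5 | 2·0+1·5 = 5
D: 1·5 = 5 | 2·2+1·1 = 5
gcd(1,2,1) = 1

Coefficients: [1, 2, 1]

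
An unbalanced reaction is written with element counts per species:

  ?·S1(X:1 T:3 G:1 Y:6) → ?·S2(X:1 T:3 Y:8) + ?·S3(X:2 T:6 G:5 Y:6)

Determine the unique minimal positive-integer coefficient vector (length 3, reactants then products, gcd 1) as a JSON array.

X: 5·1 = 5 | 3·1+1·2 = 5
T: 5·3 = 15 | 3·3+1·6 = 15
G: 5·1 = 5 | 3·0+1·5 = 5
Y: 5·6 = 30 | 3·8+1·6 = 30
gcd(5,3,1) = 1

Coefficients: [5, 3, 1]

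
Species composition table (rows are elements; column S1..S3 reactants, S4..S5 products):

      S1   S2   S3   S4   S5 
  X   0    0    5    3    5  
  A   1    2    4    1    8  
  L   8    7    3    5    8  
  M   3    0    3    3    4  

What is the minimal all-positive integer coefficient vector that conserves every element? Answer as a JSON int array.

Coefficients: [3, 1, 6, 5, 3]

X: 3·0+1·0+6·5 = 30 | 5·3+3·5 = 30
A: 3·1+1·2+6·4 = 29 | 5·1+3·8 = 29
L: 3·8+1·7+6·3 = 49 | 5·5+3·8 = 49
M: 3·3+1·0+6·3 = 27 | 5·3+3·4 = 27
gcd(3,1,6,5,3) = 1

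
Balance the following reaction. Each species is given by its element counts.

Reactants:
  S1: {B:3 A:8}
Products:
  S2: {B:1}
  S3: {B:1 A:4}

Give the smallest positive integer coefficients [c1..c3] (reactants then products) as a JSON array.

B: 1·3 = 3 | 1·1+2·1 = 3
A: 1·8 = 8 | 1·0+2·4 = 8
gcd(1,1,2) = 1

Coefficients: [1, 1, 2]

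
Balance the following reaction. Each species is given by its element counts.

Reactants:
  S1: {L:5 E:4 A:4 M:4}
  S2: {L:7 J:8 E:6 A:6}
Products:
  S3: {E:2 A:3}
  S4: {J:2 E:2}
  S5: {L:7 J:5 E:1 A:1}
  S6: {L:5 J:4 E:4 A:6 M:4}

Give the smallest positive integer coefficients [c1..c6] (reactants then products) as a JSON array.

Coefficients: [1, 4, 6, 4, 4, 1]

L: 1·5+4·7 = 33 | 6·0+4·0+4·7+1·5 = 33
J: 1·0+4·8 = 32 | 6·0+4·2+4·5+1·4 = 32
E: 1·4+4·6 = 28 | 6·2+4·2+4·1+1·4 = 28
A: 1·4+4·6 = 28 | 6·3+4·0+4·1+1·6 = 28
M: 1·4+4·0 = 4 | 6·0+4·0+4·0+1·4 = 4
gcd(1,4,6,4,4,1) = 1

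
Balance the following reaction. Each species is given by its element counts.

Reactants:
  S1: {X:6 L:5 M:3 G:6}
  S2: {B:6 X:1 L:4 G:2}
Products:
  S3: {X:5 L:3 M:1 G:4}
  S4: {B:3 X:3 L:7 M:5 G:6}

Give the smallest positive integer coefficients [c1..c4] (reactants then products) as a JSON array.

B: 5·0+1·6 = 6 | 5·0+2·3 = 6
X: 5·6+1·1 = 31 | 5·5+2·3 = 31
L: 5·5+1·4 = 29 | 5·3+2·7 = 29
M: 5·3+1·0 = 15 | 5·1+2·5 = 15
G: 5·6+1·2 = 32 | 5·4+2·6 = 32
gcd(5,1,5,2) = 1

Coefficients: [5, 1, 5, 2]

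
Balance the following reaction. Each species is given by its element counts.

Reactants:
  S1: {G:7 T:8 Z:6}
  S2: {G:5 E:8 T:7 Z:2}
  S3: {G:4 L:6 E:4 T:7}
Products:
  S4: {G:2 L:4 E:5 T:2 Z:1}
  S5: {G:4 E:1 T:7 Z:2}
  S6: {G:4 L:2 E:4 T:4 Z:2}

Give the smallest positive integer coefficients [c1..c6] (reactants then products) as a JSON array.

G: 3·7+3·5+3·4 = 48 | 2·2+6·4+5·4 = 48
L: 3·0+3·0+3·6 = 18 | 2·4+6·0+5·2 = 18
E: 3·0+3·8+3·4 = 36 | 2·5+6·1+5·4 = 36
T: 3·8+3·7+3·7 = 66 | 2·2+6·7+5·4 = 66
Z: 3·6+3·2+3·0 = 24 | 2·1+6·2+5·2 = 24
gcd(3,3,3,2,6,5) = 1

Coefficients: [3, 3, 3, 2, 6, 5]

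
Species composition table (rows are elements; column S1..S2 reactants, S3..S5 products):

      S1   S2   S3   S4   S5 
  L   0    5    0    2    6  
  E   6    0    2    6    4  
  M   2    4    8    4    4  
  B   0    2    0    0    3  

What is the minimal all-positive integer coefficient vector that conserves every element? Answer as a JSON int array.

L: 6·0+6·5 = 30 | 1·0+3·2+4·6 = 30
E: 6·6+6·0 = 36 | 1·2+3·6+4·4 = 36
M: 6·2+6·4 = 36 | 1·8+3·4+4·4 = 36
B: 6·0+6·2 = 12 | 1·0+3·0+4·3 = 12
gcd(6,6,1,3,4) = 1

Coefficients: [6, 6, 1, 3, 4]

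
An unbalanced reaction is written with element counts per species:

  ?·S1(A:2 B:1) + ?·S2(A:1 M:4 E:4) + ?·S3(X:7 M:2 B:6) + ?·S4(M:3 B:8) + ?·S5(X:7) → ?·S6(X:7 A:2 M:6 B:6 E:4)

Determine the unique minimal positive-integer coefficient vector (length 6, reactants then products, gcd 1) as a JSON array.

X: 2·0+4·0+1·7+2·0+3·7 = 28 | 4·7 = 28
A: 2·2+4·1+1·0+2·0+3·0 = 8 | 4·2 = 8
M: 2·0+4·4+1·2+2·3+3·0 = 24 | 4·6 = 24
B: 2·1+4·0+1·6+2·8+3·0 = 24 | 4·6 = 24
E: 2·0+4·4+1·0+2·0+3·0 = 16 | 4·4 = 16
gcd(2,4,1,2,3,4) = 1

Coefficients: [2, 4, 1, 2, 3, 4]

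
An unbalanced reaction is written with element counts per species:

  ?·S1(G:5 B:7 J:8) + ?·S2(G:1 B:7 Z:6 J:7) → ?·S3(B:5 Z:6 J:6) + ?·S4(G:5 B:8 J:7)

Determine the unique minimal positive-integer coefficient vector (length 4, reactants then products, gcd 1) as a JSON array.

G: 2·5+5·1 = 15 | 5·0+3·5 = 15
B: 2·7+5·7 = 49 | 5·5+3·8 = 49
Z: 2·0+5·6 = 30 | 5·6+3·0 = 30
J: 2·8+5·7 = 51 | 5·6+3·7 = 51
gcd(2,5,5,3) = 1

Coefficients: [2, 5, 5, 3]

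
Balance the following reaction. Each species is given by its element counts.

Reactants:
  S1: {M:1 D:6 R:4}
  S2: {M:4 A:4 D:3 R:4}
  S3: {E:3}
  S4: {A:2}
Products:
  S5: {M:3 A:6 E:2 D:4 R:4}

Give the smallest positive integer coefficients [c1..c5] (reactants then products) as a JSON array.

M: 1·1+2·4+2·0+5·0 = 9 | 3·3 = 9
A: 1·0+2·4+2·0+5·2 = 18 | 3·6 = 18
E: 1·0+2·0+2·3+5·0 = 6 | 3·2 = 6
D: 1·6+2·3+2·0+5·0 = 12 | 3·4 = 12
R: 1·4+2·4+2·0+5·0 = 12 | 3·4 = 12
gcd(1,2,2,5,3) = 1

Coefficients: [1, 2, 2, 5, 3]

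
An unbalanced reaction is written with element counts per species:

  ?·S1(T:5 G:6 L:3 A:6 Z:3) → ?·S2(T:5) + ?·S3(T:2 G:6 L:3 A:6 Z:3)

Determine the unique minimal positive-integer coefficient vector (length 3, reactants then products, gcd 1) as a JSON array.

Coefficients: [5, 3, 5]

T: 5·5 = 25 | 3·5+5·2 = 25
G: 5·6 = 30 | 3·0+5·6 = 30
L: 5·3 = 15 | 3·0+5·3 = 15
A: 5·6 = 30 | 3·0+5·6 = 30
Z: 5·3 = 15 | 3·0+5·3 = 15
gcd(5,3,5) = 1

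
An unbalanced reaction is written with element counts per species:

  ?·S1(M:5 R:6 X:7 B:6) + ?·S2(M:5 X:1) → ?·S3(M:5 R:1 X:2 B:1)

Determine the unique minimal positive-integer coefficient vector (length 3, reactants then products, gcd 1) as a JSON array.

M: 1·5+5·5 = 30 | 6·5 = 30
R: 1·6+5·0 = 6 | 6·1 = 6
X: 1·7+5·1 = 12 | 6·2 = 12
B: 1·6+5·0 = 6 | 6·1 = 6
gcd(1,5,6) = 1

Coefficients: [1, 5, 6]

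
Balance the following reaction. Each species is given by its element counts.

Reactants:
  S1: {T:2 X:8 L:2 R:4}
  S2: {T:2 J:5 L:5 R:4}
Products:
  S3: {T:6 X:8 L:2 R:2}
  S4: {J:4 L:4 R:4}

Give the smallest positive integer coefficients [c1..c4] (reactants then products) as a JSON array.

T: 2·2+4·2 = 12 | 2·6+5·0 = 12
X: 2·8+4·0 = 16 | 2·8+5·0 = 16
J: 2·0+4·5 = 20 | 2·0+5·4 = 20
L: 2·2+4·5 = 24 | 2·2+5·4 = 24
R: 2·4+4·4 = 24 | 2·2+5·4 = 24
gcd(2,4,2,5) = 1

Coefficients: [2, 4, 2, 5]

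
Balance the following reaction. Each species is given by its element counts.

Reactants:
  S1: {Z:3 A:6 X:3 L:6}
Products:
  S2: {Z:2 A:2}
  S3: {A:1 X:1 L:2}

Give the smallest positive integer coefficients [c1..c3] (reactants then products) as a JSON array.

Z: 2·3 = 6 | 3·2+6·0 = 6
A: 2·6 = 12 | 3·2+6·1 = 12
X: 2·3 = 6 | 3·0+6·1 = 6
L: 2·6 = 12 | 3·0+6·2 = 12
gcd(2,3,6) = 1

Coefficients: [2, 3, 6]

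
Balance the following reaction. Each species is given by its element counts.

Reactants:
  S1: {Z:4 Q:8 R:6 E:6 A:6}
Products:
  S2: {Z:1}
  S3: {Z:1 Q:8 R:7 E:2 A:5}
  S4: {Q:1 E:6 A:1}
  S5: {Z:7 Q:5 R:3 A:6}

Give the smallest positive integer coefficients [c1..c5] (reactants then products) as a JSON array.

Z: 4·4 = 16 | 6·1+3·1+3·0+1·7 = 16
Q: 4·8 = 32 | 6·0+3·8+3·1+1·5 = 32
R: 4·6 = 24 | 6·0+3·7+3·0+1·3 = 24
E: 4·6 = 24 | 6·0+3·2+3·6+1·0 = 24
A: 4·6 = 24 | 6·0+3·5+3·1+1·6 = 24
gcd(4,6,3,3,1) = 1

Coefficients: [4, 6, 3, 3, 1]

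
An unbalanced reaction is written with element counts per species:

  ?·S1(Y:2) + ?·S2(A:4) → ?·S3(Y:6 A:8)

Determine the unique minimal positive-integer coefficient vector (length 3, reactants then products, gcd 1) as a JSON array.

Y: 3·2+2·0 = 6 | 1·6 = 6
A: 3·0+2·4 = 8 | 1·8 = 8
gcd(3,2,1) = 1

Coefficients: [3, 2, 1]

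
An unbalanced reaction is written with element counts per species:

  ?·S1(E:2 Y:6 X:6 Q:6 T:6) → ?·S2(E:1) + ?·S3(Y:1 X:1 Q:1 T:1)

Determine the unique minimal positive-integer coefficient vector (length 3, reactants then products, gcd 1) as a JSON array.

E: 1·2 = 2 | 2·1+6·0 = 2
Y: 1·6 = 6 | 2·0+6·1 = 6
X: 1·6 = 6 | 2·0+6·1 = 6
Q: 1·6 = 6 | 2·0+6·1 = 6
T: 1·6 = 6 | 2·0+6·1 = 6
gcd(1,2,6) = 1

Coefficients: [1, 2, 6]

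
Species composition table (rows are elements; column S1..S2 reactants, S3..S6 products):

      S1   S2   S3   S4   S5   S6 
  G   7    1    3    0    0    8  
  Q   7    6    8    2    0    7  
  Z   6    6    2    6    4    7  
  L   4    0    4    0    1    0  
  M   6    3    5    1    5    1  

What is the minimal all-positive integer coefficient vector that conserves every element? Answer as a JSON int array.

G: 6·7+5·1 = 47 | 5·3+2·0+4·0+4·8 = 47
Q: 6·7+5·6 = 72 | 5·8+2·2+4·0+4·7 = 72
Z: 6·6+5·6 = 66 | 5·2+2·6+4·4+4·7 = 66
L: 6·4+5·0 = 24 | 5·4+2·0+4·1+4·0 = 24
M: 6·6+5·3 = 51 | 5·5+2·1+4·5+4·1 = 51
gcd(6,5,5,2,4,4) = 1

Coefficients: [6, 5, 5, 2, 4, 4]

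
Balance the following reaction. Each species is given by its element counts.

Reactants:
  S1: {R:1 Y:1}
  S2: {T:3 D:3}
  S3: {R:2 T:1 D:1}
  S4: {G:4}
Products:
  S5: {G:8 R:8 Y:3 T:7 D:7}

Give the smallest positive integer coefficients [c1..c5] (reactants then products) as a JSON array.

G: 6·0+3·0+5·0+4·4 = 16 | 2·8 = 16
R: 6·1+3·0+5·2+4·0 = 16 | 2·8 = 16
Y: 6·1+3·0+5·0+4·0 = 6 | 2·3 = 6
T: 6·0+3·3+5·1+4·0 = 14 | 2·7 = 14
D: 6·0+3·3+5·1+4·0 = 14 | 2·7 = 14
gcd(6,3,5,4,2) = 1

Coefficients: [6, 3, 5, 4, 2]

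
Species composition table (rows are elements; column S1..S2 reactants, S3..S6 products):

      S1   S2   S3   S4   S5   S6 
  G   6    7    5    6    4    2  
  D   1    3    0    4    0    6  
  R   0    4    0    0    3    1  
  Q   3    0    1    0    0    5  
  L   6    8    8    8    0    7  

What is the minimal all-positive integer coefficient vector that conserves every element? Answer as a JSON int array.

G: 5·6+5·7 = 65 | 5·5+2·6+6·4+2·2 = 65
D: 5·1+5·3 = 20 | 5·0+2·4+6·0+2·6 = 20
R: 5·0+5·4 = 20 | 5·0+2·0+6·3+2·1 = 20
Q: 5·3+5·0 = 15 | 5·1+2·0+6·0+2·5 = 15
L: 5·6+5·8 = 70 | 5·8+2·8+6·0+2·7 = 70
gcd(5,5,5,2,6,2) = 1

Coefficients: [5, 5, 5, 2, 6, 2]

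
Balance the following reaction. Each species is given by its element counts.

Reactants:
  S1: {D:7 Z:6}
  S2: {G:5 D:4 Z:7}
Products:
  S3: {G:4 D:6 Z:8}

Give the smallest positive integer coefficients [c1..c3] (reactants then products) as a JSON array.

G: 2·0+4·5 = 20 | 5·4 = 20
D: 2·7+4·4 = 30 | 5·6 = 30
Z: 2·6+4·7 = 40 | 5·8 = 40
gcd(2,4,5) = 1

Coefficients: [2, 4, 5]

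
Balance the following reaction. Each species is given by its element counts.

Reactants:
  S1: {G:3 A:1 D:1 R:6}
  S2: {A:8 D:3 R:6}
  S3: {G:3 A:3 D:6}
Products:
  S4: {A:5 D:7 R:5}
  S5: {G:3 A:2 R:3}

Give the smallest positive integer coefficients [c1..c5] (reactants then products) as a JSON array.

G: 3·3+2·0+2·3 = 15 | 3·0+5·3 = 15
A: 3·1+2·8+2·3 = 25 | 3·5+5·2 = 25
D: 3·1+2·3+2·6 = 21 | 3·7+5·0 = 21
R: 3·6+2·6+2·0 = 30 | 3·5+5·3 = 30
gcd(3,2,2,3,5) = 1

Coefficients: [3, 2, 2, 3, 5]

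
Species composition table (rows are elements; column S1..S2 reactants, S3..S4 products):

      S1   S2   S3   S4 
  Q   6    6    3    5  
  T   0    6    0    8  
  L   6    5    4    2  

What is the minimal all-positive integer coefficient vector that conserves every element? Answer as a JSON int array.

Coefficients: [1, 4, 5, 3]

Q: 1·6+4·6 = 30 | 5·3+3·5 = 30
T: 1·0+4·6 = 24 | 5·0+3·8 = 24
L: 1·6+4·5 = 26 | 5·4+3·2 = 26
gcd(1,4,5,3) = 1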